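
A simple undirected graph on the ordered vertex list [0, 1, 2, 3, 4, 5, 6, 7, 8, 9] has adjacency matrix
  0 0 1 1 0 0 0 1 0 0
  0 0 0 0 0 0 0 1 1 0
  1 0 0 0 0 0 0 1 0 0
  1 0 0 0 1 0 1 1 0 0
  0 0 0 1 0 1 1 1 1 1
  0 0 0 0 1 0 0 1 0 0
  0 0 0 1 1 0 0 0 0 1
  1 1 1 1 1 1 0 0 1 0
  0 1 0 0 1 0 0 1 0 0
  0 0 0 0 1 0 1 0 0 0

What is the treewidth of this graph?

2

A width-2 tree decomposition is:
Bags: B1 = {0, 3, 7}  B2 = {3, 4, 7}  B3 = {3, 4, 6}  B4 = {0, 2, 7}  B5 = {4, 7, 8}  B6 = {1, 7, 8}  B7 = {4, 6, 9}  B8 = {4, 5, 7}
Tree: B1–B2, B2–B3, B1–B4, B2–B5, B5–B6, B3–B7, B2–B8
The largest bag has 3 vertices, giving width 2; this decomposition certifies tw(G) ≤ 2. On the other hand G contains the 3-clique {4, 6, 9}. A clique must lie in a single bag of any decomposition, so no decomposition can have width below 2. Therefore the treewidth is 2.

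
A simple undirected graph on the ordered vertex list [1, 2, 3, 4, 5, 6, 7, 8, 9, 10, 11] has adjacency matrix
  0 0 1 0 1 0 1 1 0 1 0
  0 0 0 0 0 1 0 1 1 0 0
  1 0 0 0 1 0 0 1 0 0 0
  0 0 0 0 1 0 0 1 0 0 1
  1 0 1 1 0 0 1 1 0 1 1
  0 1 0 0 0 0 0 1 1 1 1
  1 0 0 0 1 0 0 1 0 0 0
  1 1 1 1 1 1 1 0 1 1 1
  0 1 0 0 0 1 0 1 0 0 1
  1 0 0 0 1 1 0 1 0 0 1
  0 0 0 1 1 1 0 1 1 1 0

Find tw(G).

3

A width-3 tree decomposition is:
Bags: B1 = {6, 8, 10, 11}  B2 = {6, 8, 9, 11}  B3 = {5, 8, 10, 11}  B4 = {1, 5, 8, 10}  B5 = {2, 6, 8, 9}  B6 = {1, 5, 7, 8}  B7 = {1, 3, 5, 8}  B8 = {4, 5, 8, 11}
Tree: B1–B2, B1–B3, B3–B4, B2–B5, B4–B6, B4–B7, B3–B8
The largest bag has 4 vertices, giving width 3; this decomposition certifies tw(G) ≤ 3. For the lower bound, the 4 vertices {2, 6, 8, 9} are pairwise adjacent, and any tree decomposition puts a clique entirely inside one bag — forcing width ≥ 3. Combining the bounds, tw(G) = 3.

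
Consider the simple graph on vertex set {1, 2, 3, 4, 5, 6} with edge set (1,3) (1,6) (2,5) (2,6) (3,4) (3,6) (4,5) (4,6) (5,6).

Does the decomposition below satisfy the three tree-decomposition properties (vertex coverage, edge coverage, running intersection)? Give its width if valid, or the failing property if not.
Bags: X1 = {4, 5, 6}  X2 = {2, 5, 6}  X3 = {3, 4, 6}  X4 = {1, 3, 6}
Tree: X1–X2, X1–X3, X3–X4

Yes; width 2.

Every vertex of G appears in some bag (union = {1, 2, 3, 4, 5, 6}); every edge is covered by a bag; and for each vertex v the set of bags containing v is connected in the bag tree. The decomposition is therefore valid. The largest bag has 3 vertices, so the width is 2.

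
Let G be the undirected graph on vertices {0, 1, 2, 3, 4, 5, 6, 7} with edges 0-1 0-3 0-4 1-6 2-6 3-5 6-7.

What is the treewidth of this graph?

1

A width-1 tree decomposition is:
Bags: B1 = {0, 1}  B2 = {1, 6}  B3 = {6, 7}  B4 = {0, 3}  B5 = {2, 6}  B6 = {0, 4}  B7 = {3, 5}
Tree: B1–B2, B2–B3, B1–B4, B3–B5, B4–B6, B4–B7
The largest bag has 2 vertices, giving width 1; this decomposition certifies tw(G) ≤ 1. Any graph with an edge has treewidth ≥ 1, and G has the edge 0–1. The upper and lower bounds meet at 1, so that is the treewidth.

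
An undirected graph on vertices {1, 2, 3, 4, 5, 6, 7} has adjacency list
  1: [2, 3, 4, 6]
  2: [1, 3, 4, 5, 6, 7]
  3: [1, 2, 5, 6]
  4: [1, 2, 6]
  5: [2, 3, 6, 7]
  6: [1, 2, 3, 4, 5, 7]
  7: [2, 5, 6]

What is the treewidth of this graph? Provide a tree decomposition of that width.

The largest bag has 4 vertices, giving width 3; this decomposition certifies tw(G) ≤ 3. On the other hand G contains the 4-clique {1, 2, 3, 6}. A clique must lie in a single bag of any decomposition, so no decomposition can have width below 3. Hence tw(G) = 3 exactly.

Treewidth 3.
One optimal decomposition is:
Bags: B1 = {2, 3, 5, 6}  B2 = {2, 5, 6, 7}  B3 = {1, 2, 3, 6}  B4 = {1, 2, 4, 6}
Tree: B1–B2, B1–B3, B3–B4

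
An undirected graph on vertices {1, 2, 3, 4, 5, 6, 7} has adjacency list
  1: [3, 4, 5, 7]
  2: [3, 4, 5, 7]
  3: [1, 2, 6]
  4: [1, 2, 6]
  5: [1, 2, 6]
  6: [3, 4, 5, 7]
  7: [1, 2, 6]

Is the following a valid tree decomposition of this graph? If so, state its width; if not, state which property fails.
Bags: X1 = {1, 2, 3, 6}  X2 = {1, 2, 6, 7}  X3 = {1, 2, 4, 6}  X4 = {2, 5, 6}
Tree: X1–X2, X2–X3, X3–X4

No — edge (1,5) lies in no bag.

A tree decomposition must satisfy three properties: every vertex lies in some bag; for every edge, both endpoints lie together in some bag; and for every vertex, the bags containing it form a connected subtree. Here edge (1,5) lies in no bag, so the decomposition is invalid.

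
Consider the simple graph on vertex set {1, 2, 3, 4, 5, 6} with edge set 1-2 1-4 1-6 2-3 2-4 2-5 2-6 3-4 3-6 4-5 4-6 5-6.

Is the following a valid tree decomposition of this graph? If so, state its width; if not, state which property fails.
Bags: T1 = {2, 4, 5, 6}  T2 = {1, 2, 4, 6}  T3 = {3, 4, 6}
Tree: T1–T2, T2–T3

No — edge (2,3) lies in no bag.

A tree decomposition must satisfy three properties: every vertex lies in some bag; for every edge, both endpoints lie together in some bag; and for every vertex, the bags containing it form a connected subtree. Here edge (2,3) lies in no bag, so the decomposition is invalid.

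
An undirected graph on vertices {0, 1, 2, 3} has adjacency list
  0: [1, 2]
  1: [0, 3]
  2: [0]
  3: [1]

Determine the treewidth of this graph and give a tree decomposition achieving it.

Every bag has size at most 2, so the width is 2 − 1 = 1 and tw(G) ≤ 1. G has an edge, so its treewidth is at least 1. Combining the bounds, tw(G) = 1.

Treewidth 1.
Bags: B1 = {1, 3}  B2 = {0, 1}  B3 = {0, 2}
Tree: B1–B2, B2–B3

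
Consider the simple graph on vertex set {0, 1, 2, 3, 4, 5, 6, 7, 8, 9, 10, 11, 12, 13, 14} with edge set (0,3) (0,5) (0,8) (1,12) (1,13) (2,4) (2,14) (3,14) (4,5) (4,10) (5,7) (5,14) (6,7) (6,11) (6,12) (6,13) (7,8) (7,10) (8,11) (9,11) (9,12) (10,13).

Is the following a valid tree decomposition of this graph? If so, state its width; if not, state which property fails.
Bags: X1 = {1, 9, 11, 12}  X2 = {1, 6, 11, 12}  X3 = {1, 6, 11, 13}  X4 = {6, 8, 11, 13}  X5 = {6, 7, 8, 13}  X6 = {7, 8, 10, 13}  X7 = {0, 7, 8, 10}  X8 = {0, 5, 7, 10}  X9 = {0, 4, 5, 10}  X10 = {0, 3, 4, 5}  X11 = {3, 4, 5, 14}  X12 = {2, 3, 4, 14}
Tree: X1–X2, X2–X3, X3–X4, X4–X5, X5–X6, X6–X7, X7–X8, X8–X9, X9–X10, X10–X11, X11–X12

Yes; width 3.

Every vertex of G appears in some bag (union = {0, 1, 2, 3, 4, 5, 6, 7, 8, 9, 10, 11, 12, 13, 14}); every edge is covered by a bag; and for each vertex v the set of bags containing v is connected in the bag tree. The decomposition is therefore valid. The largest bag has 4 vertices, so the width is 3.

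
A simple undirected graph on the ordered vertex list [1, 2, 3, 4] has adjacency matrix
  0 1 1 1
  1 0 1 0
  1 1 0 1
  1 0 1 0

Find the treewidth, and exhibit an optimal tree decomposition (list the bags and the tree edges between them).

Every bag has size at most 3, so the width is 3 − 1 = 2 and tw(G) ≤ 2. For the lower bound, the 3 vertices {1, 2, 3} are pairwise adjacent, and any tree decomposition puts a clique entirely inside one bag — forcing width ≥ 2. Hence tw(G) = 2 exactly.

Treewidth 2.
Bags: B1 = {1, 2, 3}  B2 = {1, 3, 4}
Tree: B1–B2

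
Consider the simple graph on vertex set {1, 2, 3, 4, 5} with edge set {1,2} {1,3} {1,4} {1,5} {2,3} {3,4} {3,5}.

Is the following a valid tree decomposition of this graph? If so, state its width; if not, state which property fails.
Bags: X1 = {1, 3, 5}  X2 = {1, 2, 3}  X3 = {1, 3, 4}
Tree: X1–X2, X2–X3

Yes; width 2.

Vertex coverage: the bags together contain {1, 2, 3, 4, 5}, the full vertex set. Edge coverage: each edge of G has both endpoints in at least one bag. Running intersection: for every vertex, the bags containing it form a connected subtree. All three properties hold, so this is a valid tree decomposition of width max|bag| − 1 = 2, and hence tw(G) ≤ 2.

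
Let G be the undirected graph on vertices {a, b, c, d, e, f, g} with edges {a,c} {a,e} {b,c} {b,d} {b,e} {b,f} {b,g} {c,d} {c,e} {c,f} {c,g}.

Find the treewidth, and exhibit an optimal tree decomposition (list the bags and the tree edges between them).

Treewidth 2.
Bags: B1 = {b, c, d}  B2 = {b, c, e}  B3 = {b, c, f}  B4 = {b, c, g}  B5 = {a, c, e}
Tree: B1–B2, B2–B3, B1–B4, B2–B5

Each bag holds 3 vertices, so the decomposition has width 2, which upper-bounds the treewidth. For the lower bound, the 3 vertices {a, c, e} are pairwise adjacent, and any tree decomposition puts a clique entirely inside one bag — forcing width ≥ 2. Combining the bounds, tw(G) = 2.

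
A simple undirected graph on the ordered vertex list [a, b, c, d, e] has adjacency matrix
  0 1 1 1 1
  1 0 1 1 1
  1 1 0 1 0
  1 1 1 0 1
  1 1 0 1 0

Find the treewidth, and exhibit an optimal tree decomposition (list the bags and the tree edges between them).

Every bag has size at most 4, so the width is 4 − 1 = 3 and tw(G) ≤ 3. Conversely, {a, b, d, e} is a clique of size 4, and the vertices of any clique must share a bag in every tree decomposition; so some bag has ≥ 4 vertices and tw(G) ≥ 3. Therefore the treewidth is 3.

Treewidth 3.
One such decomposition:
Bags: B1 = {a, b, c, d}  B2 = {a, b, d, e}
Tree: B1–B2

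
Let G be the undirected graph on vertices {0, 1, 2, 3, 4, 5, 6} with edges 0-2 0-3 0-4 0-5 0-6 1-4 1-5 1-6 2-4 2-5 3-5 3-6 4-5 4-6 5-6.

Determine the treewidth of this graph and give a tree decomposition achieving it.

Treewidth 3.
One optimal decomposition is:
Bags: B1 = {0, 2, 4, 5}  B2 = {0, 4, 5, 6}  B3 = {0, 3, 5, 6}  B4 = {1, 4, 5, 6}
Tree: B1–B2, B2–B3, B2–B4

Every bag has size at most 4, so the width is 4 − 1 = 3 and tw(G) ≤ 3. For the lower bound, the 4 vertices {0, 3, 5, 6} are pairwise adjacent, and any tree decomposition puts a clique entirely inside one bag — forcing width ≥ 3. Combining the bounds, tw(G) = 3.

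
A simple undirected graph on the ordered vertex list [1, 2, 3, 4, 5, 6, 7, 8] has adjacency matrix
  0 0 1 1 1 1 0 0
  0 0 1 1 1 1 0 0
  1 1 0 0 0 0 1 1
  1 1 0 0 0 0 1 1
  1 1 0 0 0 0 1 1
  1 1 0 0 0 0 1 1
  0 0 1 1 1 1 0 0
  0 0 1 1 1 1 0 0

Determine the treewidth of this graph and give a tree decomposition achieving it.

Treewidth 4.
Bags: B1 = {2, 3, 4, 5, 6}  B2 = {1, 3, 4, 5, 6}  B3 = {3, 4, 5, 6, 7}  B4 = {3, 4, 5, 6, 8}
Tree: B1–B2, B2–B3, B3–B4

Every bag has size at most 5, so the width is 5 − 1 = 4 and tw(G) ≤ 4. For the lower bound: the 5 vertex sets {2,6}, {1,4}, {3,7}, {5}, {8} are disjoint, each induces a connected subgraph, and every pair is joined by at least one edge of G. Contracting each set to a single vertex therefore yields K_{5} as a minor, and since treewidth is minor-monotone, tw(G) ≥ tw(K_{5}) = 4. Therefore the treewidth is 4.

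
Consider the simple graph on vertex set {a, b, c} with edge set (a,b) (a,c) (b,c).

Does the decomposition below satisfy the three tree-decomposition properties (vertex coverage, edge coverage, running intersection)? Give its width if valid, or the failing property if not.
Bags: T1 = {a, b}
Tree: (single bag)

No — vertex c appears in no bag.

A tree decomposition must satisfy three properties: every vertex lies in some bag; for every edge, both endpoints lie together in some bag; and for every vertex, the bags containing it form a connected subtree. Here vertex c appears in no bag, so the decomposition is invalid.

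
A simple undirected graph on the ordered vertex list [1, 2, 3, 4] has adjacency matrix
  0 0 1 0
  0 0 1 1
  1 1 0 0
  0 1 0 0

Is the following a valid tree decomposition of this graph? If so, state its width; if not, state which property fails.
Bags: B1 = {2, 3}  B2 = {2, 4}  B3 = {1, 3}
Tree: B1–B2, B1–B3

Yes; width 1.

Checking the three conditions: (i) the bags cover all of {1, 2, 3, 4}; (ii) for each edge, some bag contains both endpoints; (iii) the bags containing any fixed vertex form a subtree. All hold, so the decomposition is valid with width 2 − 1 = 1.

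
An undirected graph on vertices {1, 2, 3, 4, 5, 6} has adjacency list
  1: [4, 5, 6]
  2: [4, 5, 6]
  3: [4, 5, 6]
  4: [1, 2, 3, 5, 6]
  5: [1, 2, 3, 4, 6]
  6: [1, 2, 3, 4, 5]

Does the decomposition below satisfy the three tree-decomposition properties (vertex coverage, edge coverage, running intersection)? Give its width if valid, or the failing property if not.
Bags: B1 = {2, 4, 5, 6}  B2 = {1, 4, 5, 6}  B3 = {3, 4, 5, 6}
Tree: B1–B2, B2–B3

Yes; width 3.

Every vertex of G appears in some bag (union = {1, 2, 3, 4, 5, 6}); every edge is covered by a bag; and for each vertex v the set of bags containing v is connected in the bag tree. The decomposition is therefore valid. The largest bag has 4 vertices, so the width is 3.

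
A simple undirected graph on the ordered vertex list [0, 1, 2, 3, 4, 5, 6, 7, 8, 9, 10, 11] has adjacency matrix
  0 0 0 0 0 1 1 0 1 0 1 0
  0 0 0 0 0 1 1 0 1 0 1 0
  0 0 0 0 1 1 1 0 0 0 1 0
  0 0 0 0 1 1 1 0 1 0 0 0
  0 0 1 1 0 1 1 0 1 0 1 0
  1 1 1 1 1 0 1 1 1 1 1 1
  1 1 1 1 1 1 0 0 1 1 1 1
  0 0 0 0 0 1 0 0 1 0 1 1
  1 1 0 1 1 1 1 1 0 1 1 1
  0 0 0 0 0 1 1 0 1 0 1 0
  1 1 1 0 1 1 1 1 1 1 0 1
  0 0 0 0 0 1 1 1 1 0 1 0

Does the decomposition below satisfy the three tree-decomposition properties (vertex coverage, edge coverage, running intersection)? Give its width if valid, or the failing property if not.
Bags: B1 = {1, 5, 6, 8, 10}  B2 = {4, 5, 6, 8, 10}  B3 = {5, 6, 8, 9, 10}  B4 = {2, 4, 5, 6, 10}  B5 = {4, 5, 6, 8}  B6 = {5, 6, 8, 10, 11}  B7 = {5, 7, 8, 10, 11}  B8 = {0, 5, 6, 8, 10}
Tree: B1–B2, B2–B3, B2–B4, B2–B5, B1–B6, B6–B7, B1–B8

No — vertex 3 appears in no bag.

A tree decomposition must satisfy three properties: every vertex lies in some bag; for every edge, both endpoints lie together in some bag; and for every vertex, the bags containing it form a connected subtree. Here vertex 3 appears in no bag, so the decomposition is invalid.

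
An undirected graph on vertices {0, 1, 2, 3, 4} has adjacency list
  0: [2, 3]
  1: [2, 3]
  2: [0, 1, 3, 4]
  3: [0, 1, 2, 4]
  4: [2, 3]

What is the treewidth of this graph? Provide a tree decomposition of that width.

Each bag holds 3 vertices, so the decomposition has width 2, which upper-bounds the treewidth. On the other hand G contains the 3-clique {0, 2, 3}. A clique must lie in a single bag of any decomposition, so no decomposition can have width below 2. Hence tw(G) = 2 exactly.

Treewidth 2.
One optimal decomposition is:
Bags: B1 = {0, 2, 3}  B2 = {2, 3, 4}  B3 = {1, 2, 3}
Tree: B1–B2, B2–B3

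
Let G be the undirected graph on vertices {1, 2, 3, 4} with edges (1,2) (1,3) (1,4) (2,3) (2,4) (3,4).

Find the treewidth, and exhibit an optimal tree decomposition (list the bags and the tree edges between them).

With just one bag of size 4, the width is 4 − 1 = 3, so tw(G) ≤ 3. Conversely, {1, 2, 3, 4} is a clique of size 4, and the vertices of any clique must share a bag in every tree decomposition; so some bag has ≥ 4 vertices and tw(G) ≥ 3. Therefore the treewidth is 3.

Treewidth 3.
One optimal decomposition is:
Bags: B1 = {1, 2, 3, 4}
Tree: (single bag)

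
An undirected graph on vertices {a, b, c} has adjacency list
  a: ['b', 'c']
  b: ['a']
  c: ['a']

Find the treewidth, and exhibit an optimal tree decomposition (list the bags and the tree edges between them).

Treewidth 1.
Bags: B1 = {a, c}  B2 = {a, b}
Tree: B1–B2

Each bag holds 2 vertices, so the decomposition has width 1, which upper-bounds the treewidth. Any graph with an edge has treewidth ≥ 1, and G has the edge c–a. Therefore the treewidth is 1.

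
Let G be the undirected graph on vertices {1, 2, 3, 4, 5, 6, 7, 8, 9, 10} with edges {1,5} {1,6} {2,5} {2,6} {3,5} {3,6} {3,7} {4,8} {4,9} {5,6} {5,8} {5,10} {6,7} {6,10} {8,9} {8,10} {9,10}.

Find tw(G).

A width-2 tree decomposition is:
Bags: B1 = {5, 6, 10}  B2 = {5, 8, 10}  B3 = {3, 5, 6}  B4 = {8, 9, 10}  B5 = {2, 5, 6}  B6 = {4, 8, 9}  B7 = {1, 5, 6}  B8 = {3, 6, 7}
Tree: B1–B2, B1–B3, B2–B4, B3–B5, B4–B6, B3–B7, B3–B8
Every bag has size at most 3, so the width is 3 − 1 = 2 and tw(G) ≤ 2. For the lower bound, the 3 vertices {8, 9, 10} are pairwise adjacent, and any tree decomposition puts a clique entirely inside one bag — forcing width ≥ 2. Combining the bounds, tw(G) = 2.

2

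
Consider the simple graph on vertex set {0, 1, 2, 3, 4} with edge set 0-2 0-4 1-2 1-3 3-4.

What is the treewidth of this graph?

A width-2 tree decomposition is:
Bags: B1 = {0, 1, 2}  B2 = {0, 1, 4}  B3 = {1, 3, 4}
Tree: B1–B2, B2–B3
The largest bag has 3 vertices, giving width 2; this decomposition certifies tw(G) ≤ 2. The edges 1–2–0–4–3–1 form a cycle, so G is not a tree and its treewidth is at least 2. Combining the bounds, tw(G) = 2.

2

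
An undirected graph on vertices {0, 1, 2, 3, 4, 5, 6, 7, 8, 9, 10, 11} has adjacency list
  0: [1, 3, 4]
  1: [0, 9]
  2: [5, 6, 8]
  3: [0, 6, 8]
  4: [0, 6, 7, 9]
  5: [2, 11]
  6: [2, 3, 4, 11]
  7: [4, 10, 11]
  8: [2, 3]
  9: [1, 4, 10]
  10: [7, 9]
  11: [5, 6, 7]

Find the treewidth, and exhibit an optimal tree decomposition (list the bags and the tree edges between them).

Treewidth 3.
One optimal decomposition is:
Bags: B1 = {2, 5, 8, 11}  B2 = {2, 6, 8, 11}  B3 = {3, 6, 8, 11}  B4 = {3, 6, 7, 11}  B5 = {3, 4, 6, 7}  B6 = {0, 3, 4, 7}  B7 = {0, 4, 7, 10}  B8 = {0, 4, 9, 10}  B9 = {0, 1, 9, 10}
Tree: B1–B2, B2–B3, B3–B4, B4–B5, B5–B6, B6–B7, B7–B8, B8–B9

The largest bag has 4 vertices, giving width 3; this decomposition certifies tw(G) ≤ 3. For the lower bound: the 4 vertex sets {2,5,8}, {11}, {6}, {0,3,4,7} are disjoint, each induces a connected subgraph, and every pair is joined by at least one edge of G. Contracting each set to a single vertex therefore yields K_{4} as a minor, and since treewidth is minor-monotone, tw(G) ≥ tw(K_{4}) = 3. Therefore the treewidth is 3.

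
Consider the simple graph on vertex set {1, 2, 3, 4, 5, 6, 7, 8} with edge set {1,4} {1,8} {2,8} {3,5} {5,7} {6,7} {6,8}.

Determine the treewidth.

A width-1 tree decomposition is:
Bags: B1 = {6, 7}  B2 = {6, 8}  B3 = {1, 8}  B4 = {5, 7}  B5 = {1, 4}  B6 = {2, 8}  B7 = {3, 5}
Tree: B1–B2, B2–B3, B1–B4, B3–B5, B3–B6, B4–B7
The largest bag has 2 vertices, giving width 1; this decomposition certifies tw(G) ≤ 1. Since G has at least one edge (e.g. 6–7), it is not an edgeless graph, so tw(G) ≥ 1. Hence tw(G) = 1 exactly.

1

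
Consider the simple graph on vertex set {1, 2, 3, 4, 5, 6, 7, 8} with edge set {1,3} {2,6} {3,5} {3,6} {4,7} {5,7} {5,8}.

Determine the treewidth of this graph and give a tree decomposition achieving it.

Treewidth 1.
Bags: B1 = {3, 5}  B2 = {5, 7}  B3 = {4, 7}  B4 = {3, 6}  B5 = {2, 6}  B6 = {1, 3}  B7 = {5, 8}
Tree: B1–B2, B2–B3, B1–B4, B4–B5, B1–B6, B1–B7

Every bag has size at most 2, so the width is 2 − 1 = 1 and tw(G) ≤ 1. G has an edge, so its treewidth is at least 1. Combining the bounds, tw(G) = 1.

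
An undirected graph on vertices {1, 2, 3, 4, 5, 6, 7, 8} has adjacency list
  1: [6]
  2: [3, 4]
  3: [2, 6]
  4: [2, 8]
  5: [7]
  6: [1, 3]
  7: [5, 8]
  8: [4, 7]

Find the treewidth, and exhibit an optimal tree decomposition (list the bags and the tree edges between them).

Every bag has size at most 2, so the width is 2 − 1 = 1 and tw(G) ≤ 1. Since G has at least one edge (e.g. 5–7), it is not an edgeless graph, so tw(G) ≥ 1. Therefore the treewidth is 1.

Treewidth 1.
Bags: B1 = {5, 7}  B2 = {7, 8}  B3 = {4, 8}  B4 = {2, 4}  B5 = {2, 3}  B6 = {3, 6}  B7 = {1, 6}
Tree: B1–B2, B2–B3, B3–B4, B4–B5, B5–B6, B6–B7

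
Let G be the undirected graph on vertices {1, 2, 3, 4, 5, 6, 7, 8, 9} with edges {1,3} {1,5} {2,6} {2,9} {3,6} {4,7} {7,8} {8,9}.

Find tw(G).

1

A width-1 tree decomposition is:
Bags: B1 = {4, 7}  B2 = {7, 8}  B3 = {8, 9}  B4 = {2, 9}  B5 = {2, 6}  B6 = {3, 6}  B7 = {1, 3}  B8 = {1, 5}
Tree: B1–B2, B2–B3, B3–B4, B4–B5, B5–B6, B6–B7, B7–B8
The largest bag has 2 vertices, giving width 1; this decomposition certifies tw(G) ≤ 1. Any graph with an edge has treewidth ≥ 1, and G has the edge 4–7. Combining the bounds, tw(G) = 1.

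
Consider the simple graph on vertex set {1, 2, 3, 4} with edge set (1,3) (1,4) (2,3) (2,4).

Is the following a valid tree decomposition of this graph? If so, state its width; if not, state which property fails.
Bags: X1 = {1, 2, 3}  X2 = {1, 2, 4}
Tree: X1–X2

Checking the three conditions: (i) the bags cover all of {1, 2, 3, 4}; (ii) for each edge, some bag contains both endpoints; (iii) the bags containing any fixed vertex form a subtree. All hold, so the decomposition is valid with width 3 − 1 = 2.

Yes; width 2.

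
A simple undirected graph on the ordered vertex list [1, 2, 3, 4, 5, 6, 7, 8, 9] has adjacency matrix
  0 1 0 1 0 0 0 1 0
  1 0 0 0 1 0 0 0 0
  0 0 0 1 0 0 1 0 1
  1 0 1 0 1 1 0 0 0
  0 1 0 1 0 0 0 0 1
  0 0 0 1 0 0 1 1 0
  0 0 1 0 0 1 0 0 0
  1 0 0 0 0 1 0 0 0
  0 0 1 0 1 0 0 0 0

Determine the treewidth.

A width-3 tree decomposition is:
Bags: B1 = {1, 6, 7, 8}  B2 = {1, 4, 6, 7}  B3 = {1, 3, 4, 7}  B4 = {1, 2, 3, 4}  B5 = {2, 3, 4, 5}  B6 = {2, 3, 5, 9}
Tree: B1–B2, B2–B3, B3–B4, B4–B5, B5–B6
The largest bag has 4 vertices, giving width 3; this decomposition certifies tw(G) ≤ 3. For the lower bound: the 4 vertex sets {6,7,8}, {1}, {4}, {2,3,5,9} are disjoint, each induces a connected subgraph, and every pair is joined by at least one edge of G. Contracting each set to a single vertex therefore yields K_{4} as a minor, and since treewidth is minor-monotone, tw(G) ≥ tw(K_{4}) = 3. Therefore the treewidth is 3.

3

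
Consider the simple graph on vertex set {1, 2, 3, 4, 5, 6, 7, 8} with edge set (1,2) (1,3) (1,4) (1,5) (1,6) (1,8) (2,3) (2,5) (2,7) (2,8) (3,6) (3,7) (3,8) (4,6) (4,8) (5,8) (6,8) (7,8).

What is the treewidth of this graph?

A width-3 tree decomposition is:
Bags: B1 = {2, 3, 7, 8}  B2 = {1, 2, 3, 8}  B3 = {1, 3, 6, 8}  B4 = {1, 4, 6, 8}  B5 = {1, 2, 5, 8}
Tree: B1–B2, B2–B3, B3–B4, B2–B5
Each bag holds 4 vertices, so the decomposition has width 3, which upper-bounds the treewidth. Conversely, {1, 2, 3, 8} is a clique of size 4, and the vertices of any clique must share a bag in every tree decomposition; so some bag has ≥ 4 vertices and tw(G) ≥ 3. The upper and lower bounds meet at 3, so that is the treewidth.

3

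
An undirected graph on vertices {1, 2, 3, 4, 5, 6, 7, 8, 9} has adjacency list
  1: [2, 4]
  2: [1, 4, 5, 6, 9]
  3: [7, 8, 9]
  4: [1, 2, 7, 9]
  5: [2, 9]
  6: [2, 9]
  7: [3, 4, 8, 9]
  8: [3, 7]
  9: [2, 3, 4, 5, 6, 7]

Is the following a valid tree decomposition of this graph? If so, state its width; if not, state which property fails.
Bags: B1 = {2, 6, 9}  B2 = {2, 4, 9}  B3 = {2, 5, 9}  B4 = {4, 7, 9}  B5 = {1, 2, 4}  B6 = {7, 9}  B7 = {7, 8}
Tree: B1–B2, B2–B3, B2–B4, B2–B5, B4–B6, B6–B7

A tree decomposition must satisfy three properties: every vertex lies in some bag; for every edge, both endpoints lie together in some bag; and for every vertex, the bags containing it form a connected subtree. Here vertex 3 appears in no bag, so the decomposition is invalid.

No — vertex 3 appears in no bag.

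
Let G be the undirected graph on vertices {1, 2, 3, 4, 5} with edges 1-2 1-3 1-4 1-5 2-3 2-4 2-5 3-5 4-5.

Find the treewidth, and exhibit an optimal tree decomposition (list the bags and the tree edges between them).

The largest bag has 4 vertices, giving width 3; this decomposition certifies tw(G) ≤ 3. On the other hand G contains the 4-clique {1, 2, 3, 5}. A clique must lie in a single bag of any decomposition, so no decomposition can have width below 3. Therefore the treewidth is 3.

Treewidth 3.
One optimal decomposition is:
Bags: B1 = {1, 2, 3, 5}  B2 = {1, 2, 4, 5}
Tree: B1–B2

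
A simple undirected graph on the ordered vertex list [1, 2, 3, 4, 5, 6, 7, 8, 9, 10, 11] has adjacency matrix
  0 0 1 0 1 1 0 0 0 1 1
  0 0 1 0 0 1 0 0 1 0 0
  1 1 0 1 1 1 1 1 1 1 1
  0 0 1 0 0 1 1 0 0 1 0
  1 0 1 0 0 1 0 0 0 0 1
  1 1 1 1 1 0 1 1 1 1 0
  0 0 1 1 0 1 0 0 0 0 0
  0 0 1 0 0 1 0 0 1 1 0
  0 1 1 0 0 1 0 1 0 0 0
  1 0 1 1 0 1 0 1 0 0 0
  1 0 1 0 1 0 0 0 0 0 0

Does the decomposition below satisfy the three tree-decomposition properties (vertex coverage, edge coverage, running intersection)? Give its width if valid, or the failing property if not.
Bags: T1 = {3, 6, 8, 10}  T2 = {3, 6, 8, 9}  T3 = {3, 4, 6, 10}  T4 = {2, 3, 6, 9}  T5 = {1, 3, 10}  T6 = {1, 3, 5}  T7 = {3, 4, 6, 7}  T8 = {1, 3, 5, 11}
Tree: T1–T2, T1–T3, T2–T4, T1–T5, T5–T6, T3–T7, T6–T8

A tree decomposition must satisfy three properties: every vertex lies in some bag; for every edge, both endpoints lie together in some bag; and for every vertex, the bags containing it form a connected subtree. Here edge (6,1) lies in no bag, so the decomposition is invalid.

No — edge (6,1) lies in no bag.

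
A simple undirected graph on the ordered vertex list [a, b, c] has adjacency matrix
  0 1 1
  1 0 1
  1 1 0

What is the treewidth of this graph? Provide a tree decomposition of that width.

A single bag containing all 3 vertices is trivially a valid decomposition of width 2. On the other hand G contains the 3-clique {a, b, c}. A clique must lie in a single bag of any decomposition, so no decomposition can have width below 2. Hence tw(G) = 2 exactly.

Treewidth 2.
One such decomposition:
Bags: B1 = {a, b, c}
Tree: (single bag)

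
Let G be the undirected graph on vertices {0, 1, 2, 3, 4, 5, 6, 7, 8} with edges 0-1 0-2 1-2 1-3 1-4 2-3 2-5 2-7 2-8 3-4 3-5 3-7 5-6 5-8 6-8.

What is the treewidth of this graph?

A width-2 tree decomposition is:
Bags: B1 = {1, 2, 3}  B2 = {1, 3, 4}  B3 = {2, 3, 7}  B4 = {2, 3, 5}  B5 = {0, 1, 2}  B6 = {2, 5, 8}  B7 = {5, 6, 8}
Tree: B1–B2, B1–B3, B1–B4, B1–B5, B4–B6, B6–B7
Each bag holds 3 vertices, so the decomposition has width 2, which upper-bounds the treewidth. On the other hand G contains the 3-clique {0, 1, 2}. A clique must lie in a single bag of any decomposition, so no decomposition can have width below 2. The upper and lower bounds meet at 2, so that is the treewidth.

2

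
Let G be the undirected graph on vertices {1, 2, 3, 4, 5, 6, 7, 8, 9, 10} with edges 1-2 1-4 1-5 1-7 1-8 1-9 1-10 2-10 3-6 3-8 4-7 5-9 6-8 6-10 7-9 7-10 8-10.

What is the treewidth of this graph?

A width-2 tree decomposition is:
Bags: B1 = {1, 5, 9}  B2 = {1, 7, 9}  B3 = {1, 7, 10}  B4 = {1, 2, 10}  B5 = {1, 4, 7}  B6 = {1, 8, 10}  B7 = {6, 8, 10}  B8 = {3, 6, 8}
Tree: B1–B2, B2–B3, B3–B4, B2–B5, B3–B6, B6–B7, B7–B8
The largest bag has 3 vertices, giving width 2; this decomposition certifies tw(G) ≤ 2. Conversely, {1, 8, 10} is a clique of size 3, and the vertices of any clique must share a bag in every tree decomposition; so some bag has ≥ 3 vertices and tw(G) ≥ 2. Hence tw(G) = 2 exactly.

2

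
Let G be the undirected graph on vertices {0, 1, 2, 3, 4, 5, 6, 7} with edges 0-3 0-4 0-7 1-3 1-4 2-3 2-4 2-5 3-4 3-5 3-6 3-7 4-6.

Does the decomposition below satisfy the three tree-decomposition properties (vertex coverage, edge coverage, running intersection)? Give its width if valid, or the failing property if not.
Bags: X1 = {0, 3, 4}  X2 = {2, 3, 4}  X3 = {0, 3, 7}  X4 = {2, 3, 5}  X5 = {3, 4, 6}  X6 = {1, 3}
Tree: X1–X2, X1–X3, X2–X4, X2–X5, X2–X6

A tree decomposition must satisfy three properties: every vertex lies in some bag; for every edge, both endpoints lie together in some bag; and for every vertex, the bags containing it form a connected subtree. Here edge (4,1) lies in no bag, so the decomposition is invalid.

No — edge (4,1) lies in no bag.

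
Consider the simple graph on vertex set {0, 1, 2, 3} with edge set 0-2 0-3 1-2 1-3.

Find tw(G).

2

A width-2 tree decomposition is:
Bags: B1 = {1, 2, 3}  B2 = {0, 2, 3}
Tree: B1–B2
The largest bag has 3 vertices, giving width 2; this decomposition certifies tw(G) ≤ 2. Since 3–1–2–0–3 is a cycle in G, G is not acyclic. Forests are exactly the graphs of treewidth ≤ 1, so tw(G) ≥ 2. Combining the bounds, tw(G) = 2.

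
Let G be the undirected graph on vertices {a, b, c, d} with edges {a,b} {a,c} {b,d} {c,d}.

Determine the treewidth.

A width-2 tree decomposition is:
Bags: B1 = {a, b, d}  B2 = {a, c, d}
Tree: B1–B2
Each bag holds 3 vertices, so the decomposition has width 2, which upper-bounds the treewidth. The edges a–b–d–c–a form a cycle, so G is not a tree and its treewidth is at least 2. Hence tw(G) = 2 exactly.

2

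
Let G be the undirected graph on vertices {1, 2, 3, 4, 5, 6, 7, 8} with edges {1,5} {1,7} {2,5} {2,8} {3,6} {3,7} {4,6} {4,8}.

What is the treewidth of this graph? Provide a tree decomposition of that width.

Each bag holds 3 vertices, so the decomposition has width 2, which upper-bounds the treewidth. The edges 2–5–1–7–3–6–4–8–2 form a cycle, so G is not a tree and its treewidth is at least 2. Combining the bounds, tw(G) = 2.

Treewidth 2.
Bags: B1 = {1, 2, 5}  B2 = {1, 2, 7}  B3 = {2, 3, 7}  B4 = {2, 3, 6}  B5 = {2, 4, 6}  B6 = {2, 4, 8}
Tree: B1–B2, B2–B3, B3–B4, B4–B5, B5–B6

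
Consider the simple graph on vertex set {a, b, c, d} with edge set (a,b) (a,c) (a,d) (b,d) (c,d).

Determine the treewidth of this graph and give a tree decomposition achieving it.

The largest bag has 3 vertices, giving width 2; this decomposition certifies tw(G) ≤ 2. For the lower bound, the 3 vertices {a, c, d} are pairwise adjacent, and any tree decomposition puts a clique entirely inside one bag — forcing width ≥ 2. The upper and lower bounds meet at 2, so that is the treewidth.

Treewidth 2.
Bags: B1 = {a, b, d}  B2 = {a, c, d}
Tree: B1–B2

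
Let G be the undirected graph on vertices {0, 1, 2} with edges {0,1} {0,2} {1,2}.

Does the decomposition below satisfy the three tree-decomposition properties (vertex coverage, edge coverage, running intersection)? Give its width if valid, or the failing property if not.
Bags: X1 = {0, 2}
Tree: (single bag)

A tree decomposition must satisfy three properties: every vertex lies in some bag; for every edge, both endpoints lie together in some bag; and for every vertex, the bags containing it form a connected subtree. Here vertex 1 appears in no bag, so the decomposition is invalid.

No — vertex 1 appears in no bag.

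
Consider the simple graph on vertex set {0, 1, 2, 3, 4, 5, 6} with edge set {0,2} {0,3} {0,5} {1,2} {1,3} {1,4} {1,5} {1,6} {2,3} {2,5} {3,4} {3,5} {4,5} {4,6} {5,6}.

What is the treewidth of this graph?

3

A width-3 tree decomposition is:
Bags: B1 = {1, 3, 4, 5}  B2 = {1, 2, 3, 5}  B3 = {1, 4, 5, 6}  B4 = {0, 2, 3, 5}
Tree: B1–B2, B1–B3, B2–B4
Every bag has size at most 4, so the width is 4 − 1 = 3 and tw(G) ≤ 3. For the lower bound, the 4 vertices {0, 2, 3, 5} are pairwise adjacent, and any tree decomposition puts a clique entirely inside one bag — forcing width ≥ 3. Therefore the treewidth is 3.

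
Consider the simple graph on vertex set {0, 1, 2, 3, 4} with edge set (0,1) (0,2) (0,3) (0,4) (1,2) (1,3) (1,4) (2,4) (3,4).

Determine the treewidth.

3

A width-3 tree decomposition is:
Bags: B1 = {0, 1, 2, 4}  B2 = {0, 1, 3, 4}
Tree: B1–B2
Each bag holds 4 vertices, so the decomposition has width 3, which upper-bounds the treewidth. On the other hand G contains the 4-clique {0, 1, 2, 4}. A clique must lie in a single bag of any decomposition, so no decomposition can have width below 3. Combining the bounds, tw(G) = 3.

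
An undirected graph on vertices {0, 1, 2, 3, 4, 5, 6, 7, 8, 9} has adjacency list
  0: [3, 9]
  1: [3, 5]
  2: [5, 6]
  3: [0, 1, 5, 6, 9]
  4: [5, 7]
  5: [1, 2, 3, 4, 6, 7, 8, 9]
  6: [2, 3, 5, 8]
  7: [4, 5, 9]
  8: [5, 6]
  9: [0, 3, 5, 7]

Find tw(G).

A width-2 tree decomposition is:
Bags: B1 = {5, 6, 8}  B2 = {3, 5, 6}  B3 = {1, 3, 5}  B4 = {3, 5, 9}  B5 = {2, 5, 6}  B6 = {5, 7, 9}  B7 = {0, 3, 9}  B8 = {4, 5, 7}
Tree: B1–B2, B2–B3, B3–B4, B2–B5, B4–B6, B4–B7, B6–B8
Every bag has size at most 3, so the width is 3 − 1 = 2 and tw(G) ≤ 2. For the lower bound, the 3 vertices {0, 3, 9} are pairwise adjacent, and any tree decomposition puts a clique entirely inside one bag — forcing width ≥ 2. Combining the bounds, tw(G) = 2.

2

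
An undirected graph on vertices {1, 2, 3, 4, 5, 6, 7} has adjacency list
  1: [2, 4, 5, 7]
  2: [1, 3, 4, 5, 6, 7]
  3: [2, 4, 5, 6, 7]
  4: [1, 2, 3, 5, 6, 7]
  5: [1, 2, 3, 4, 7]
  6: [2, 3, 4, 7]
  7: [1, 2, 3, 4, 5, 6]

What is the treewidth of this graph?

A width-4 tree decomposition is:
Bags: B1 = {2, 3, 4, 5, 7}  B2 = {2, 3, 4, 6, 7}  B3 = {1, 2, 4, 5, 7}
Tree: B1–B2, B1–B3
Each bag holds 5 vertices, so the decomposition has width 4, which upper-bounds the treewidth. On the other hand G contains the 5-clique {1, 2, 4, 5, 7}. A clique must lie in a single bag of any decomposition, so no decomposition can have width below 4. Therefore the treewidth is 4.

4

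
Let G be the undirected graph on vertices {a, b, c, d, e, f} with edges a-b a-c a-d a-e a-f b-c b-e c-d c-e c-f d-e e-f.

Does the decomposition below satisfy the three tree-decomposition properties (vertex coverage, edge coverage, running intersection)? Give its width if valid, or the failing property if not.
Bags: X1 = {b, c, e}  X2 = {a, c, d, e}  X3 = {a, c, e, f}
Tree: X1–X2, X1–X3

A tree decomposition must satisfy three properties: every vertex lies in some bag; for every edge, both endpoints lie together in some bag; and for every vertex, the bags containing it form a connected subtree. Here edge (a,b) lies in no bag, so the decomposition is invalid.

No — edge (a,b) lies in no bag.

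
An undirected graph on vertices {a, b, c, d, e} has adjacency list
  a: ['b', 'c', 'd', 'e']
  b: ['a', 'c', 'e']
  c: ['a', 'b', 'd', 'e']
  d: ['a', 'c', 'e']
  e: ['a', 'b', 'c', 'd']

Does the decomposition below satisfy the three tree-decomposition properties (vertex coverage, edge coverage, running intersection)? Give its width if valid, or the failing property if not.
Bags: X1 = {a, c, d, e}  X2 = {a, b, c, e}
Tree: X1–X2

Checking the three conditions: (i) the bags cover all of {a, b, c, d, e}; (ii) for each edge, some bag contains both endpoints; (iii) the bags containing any fixed vertex form a subtree. All hold, so the decomposition is valid with width 4 − 1 = 3.

Yes; width 3.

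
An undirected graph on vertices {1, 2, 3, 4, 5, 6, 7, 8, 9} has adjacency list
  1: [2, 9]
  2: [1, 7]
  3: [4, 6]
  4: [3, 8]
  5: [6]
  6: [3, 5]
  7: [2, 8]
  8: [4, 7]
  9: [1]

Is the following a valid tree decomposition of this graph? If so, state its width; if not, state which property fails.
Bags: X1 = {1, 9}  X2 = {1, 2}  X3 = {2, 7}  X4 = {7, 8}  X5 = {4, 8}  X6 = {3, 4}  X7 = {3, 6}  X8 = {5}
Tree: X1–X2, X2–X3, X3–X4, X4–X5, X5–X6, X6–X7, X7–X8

No — edge (6,5) lies in no bag.

A tree decomposition must satisfy three properties: every vertex lies in some bag; for every edge, both endpoints lie together in some bag; and for every vertex, the bags containing it form a connected subtree. Here edge (6,5) lies in no bag, so the decomposition is invalid.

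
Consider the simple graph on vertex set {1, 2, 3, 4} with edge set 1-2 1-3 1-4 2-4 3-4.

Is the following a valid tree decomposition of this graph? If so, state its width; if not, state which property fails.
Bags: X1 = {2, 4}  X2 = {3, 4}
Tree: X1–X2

A tree decomposition must satisfy three properties: every vertex lies in some bag; for every edge, both endpoints lie together in some bag; and for every vertex, the bags containing it form a connected subtree. Here vertex 1 appears in no bag, so the decomposition is invalid.

No — vertex 1 appears in no bag.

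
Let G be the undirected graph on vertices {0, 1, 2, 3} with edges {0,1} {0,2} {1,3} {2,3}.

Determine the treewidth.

A width-2 tree decomposition is:
Bags: B1 = {0, 1, 3}  B2 = {0, 2, 3}
Tree: B1–B2
The largest bag has 3 vertices, giving width 2; this decomposition certifies tw(G) ≤ 2. Since 0–1–3–2–0 is a cycle in G, G is not acyclic. Forests are exactly the graphs of treewidth ≤ 1, so tw(G) ≥ 2. Hence tw(G) = 2 exactly.

2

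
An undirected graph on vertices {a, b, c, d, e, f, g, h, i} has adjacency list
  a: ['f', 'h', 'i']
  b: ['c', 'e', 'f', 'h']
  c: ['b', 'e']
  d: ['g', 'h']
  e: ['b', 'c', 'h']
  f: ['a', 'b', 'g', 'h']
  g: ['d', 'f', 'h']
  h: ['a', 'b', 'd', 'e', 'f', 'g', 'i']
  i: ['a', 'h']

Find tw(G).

A width-2 tree decomposition is:
Bags: B1 = {b, f, h}  B2 = {b, e, h}  B3 = {a, f, h}  B4 = {f, g, h}  B5 = {b, c, e}  B6 = {d, g, h}  B7 = {a, h, i}
Tree: B1–B2, B1–B3, B3–B4, B2–B5, B4–B6, B3–B7
The largest bag has 3 vertices, giving width 2; this decomposition certifies tw(G) ≤ 2. On the other hand G contains the 3-clique {d, g, h}. A clique must lie in a single bag of any decomposition, so no decomposition can have width below 2. The upper and lower bounds meet at 2, so that is the treewidth.

2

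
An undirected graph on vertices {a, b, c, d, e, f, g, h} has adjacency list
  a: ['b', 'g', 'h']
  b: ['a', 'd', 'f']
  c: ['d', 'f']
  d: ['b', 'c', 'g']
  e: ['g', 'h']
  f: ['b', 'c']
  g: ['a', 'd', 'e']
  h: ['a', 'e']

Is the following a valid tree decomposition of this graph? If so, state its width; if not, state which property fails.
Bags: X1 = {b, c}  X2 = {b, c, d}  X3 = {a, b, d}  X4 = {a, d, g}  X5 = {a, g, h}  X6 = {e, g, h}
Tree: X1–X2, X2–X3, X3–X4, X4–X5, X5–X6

No — vertex f appears in no bag.

A tree decomposition must satisfy three properties: every vertex lies in some bag; for every edge, both endpoints lie together in some bag; and for every vertex, the bags containing it form a connected subtree. Here vertex f appears in no bag, so the decomposition is invalid.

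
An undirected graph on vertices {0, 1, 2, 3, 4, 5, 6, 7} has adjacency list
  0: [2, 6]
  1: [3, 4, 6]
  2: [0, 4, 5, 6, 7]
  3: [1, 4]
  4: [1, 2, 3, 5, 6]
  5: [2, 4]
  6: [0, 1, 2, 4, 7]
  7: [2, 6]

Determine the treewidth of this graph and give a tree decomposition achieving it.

Each bag holds 3 vertices, so the decomposition has width 2, which upper-bounds the treewidth. For the lower bound, the 3 vertices {1, 3, 4} are pairwise adjacent, and any tree decomposition puts a clique entirely inside one bag — forcing width ≥ 2. Hence tw(G) = 2 exactly.

Treewidth 2.
Bags: B1 = {1, 4, 6}  B2 = {2, 4, 6}  B3 = {1, 3, 4}  B4 = {2, 4, 5}  B5 = {2, 6, 7}  B6 = {0, 2, 6}
Tree: B1–B2, B1–B3, B2–B4, B2–B5, B2–B6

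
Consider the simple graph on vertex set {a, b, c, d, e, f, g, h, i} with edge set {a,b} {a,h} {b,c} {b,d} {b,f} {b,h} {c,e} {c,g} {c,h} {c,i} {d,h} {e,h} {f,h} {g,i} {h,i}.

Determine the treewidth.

2

A width-2 tree decomposition is:
Bags: B1 = {b, d, h}  B2 = {b, c, h}  B3 = {b, f, h}  B4 = {a, b, h}  B5 = {c, h, i}  B6 = {c, e, h}  B7 = {c, g, i}
Tree: B1–B2, B1–B3, B3–B4, B2–B5, B2–B6, B5–B7
The largest bag has 3 vertices, giving width 2; this decomposition certifies tw(G) ≤ 2. Conversely, {c, g, i} is a clique of size 3, and the vertices of any clique must share a bag in every tree decomposition; so some bag has ≥ 3 vertices and tw(G) ≥ 2. Combining the bounds, tw(G) = 2.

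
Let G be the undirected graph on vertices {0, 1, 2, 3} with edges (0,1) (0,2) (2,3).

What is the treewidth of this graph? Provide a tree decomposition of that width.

Each bag holds 2 vertices, so the decomposition has width 1, which upper-bounds the treewidth. G has an edge, so its treewidth is at least 1. Therefore the treewidth is 1.

Treewidth 1.
Bags: B1 = {0, 2}  B2 = {0, 1}  B3 = {2, 3}
Tree: B1–B2, B1–B3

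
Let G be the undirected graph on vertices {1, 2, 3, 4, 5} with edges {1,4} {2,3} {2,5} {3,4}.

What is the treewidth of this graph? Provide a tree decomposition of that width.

The largest bag has 2 vertices, giving width 1; this decomposition certifies tw(G) ≤ 1. Since G has at least one edge (e.g. 1–4), it is not an edgeless graph, so tw(G) ≥ 1. Hence tw(G) = 1 exactly.

Treewidth 1.
One optimal decomposition is:
Bags: B1 = {1, 4}  B2 = {3, 4}  B3 = {2, 3}  B4 = {2, 5}
Tree: B1–B2, B2–B3, B3–B4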